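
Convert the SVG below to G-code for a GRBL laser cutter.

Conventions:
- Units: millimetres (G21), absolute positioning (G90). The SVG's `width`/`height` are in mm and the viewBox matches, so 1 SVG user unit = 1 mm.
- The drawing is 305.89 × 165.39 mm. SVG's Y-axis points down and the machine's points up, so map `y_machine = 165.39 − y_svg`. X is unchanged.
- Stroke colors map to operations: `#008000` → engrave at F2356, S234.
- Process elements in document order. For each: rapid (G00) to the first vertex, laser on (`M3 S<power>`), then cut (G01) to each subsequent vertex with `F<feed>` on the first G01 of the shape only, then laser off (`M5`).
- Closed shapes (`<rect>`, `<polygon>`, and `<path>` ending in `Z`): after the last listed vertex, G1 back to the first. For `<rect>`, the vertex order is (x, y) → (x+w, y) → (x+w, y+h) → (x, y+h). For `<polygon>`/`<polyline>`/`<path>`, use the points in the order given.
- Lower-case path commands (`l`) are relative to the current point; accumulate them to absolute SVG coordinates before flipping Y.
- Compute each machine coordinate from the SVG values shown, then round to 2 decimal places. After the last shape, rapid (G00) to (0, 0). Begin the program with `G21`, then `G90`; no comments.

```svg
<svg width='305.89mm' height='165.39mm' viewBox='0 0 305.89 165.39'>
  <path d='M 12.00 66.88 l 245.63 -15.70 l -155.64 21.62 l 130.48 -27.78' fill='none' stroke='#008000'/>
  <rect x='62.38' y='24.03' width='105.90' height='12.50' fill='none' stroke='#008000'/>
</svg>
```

G21
G90
G00 X12.00 Y98.51
M3 S234
G01 X257.63 Y114.21 F2356
G01 X101.99 Y92.59
G01 X232.47 Y120.37
M5
G00 X62.38 Y141.36
M3 S234
G01 X168.28 Y141.36 F2356
G01 X168.28 Y128.86
G01 X62.38 Y128.86
G01 X62.38 Y141.36
M5
G00 X0.00 Y0.00

viewBox `0 0 305.89 165.39` with mm width/height → 1 unit = 1 mm. Flip: y_m = 165.39 − y_svg.

**Shape 1** — `<path>` open polyline, stroke `#008000` → engrave (S234, F2356). Machine vertices: (12.00,98.51) → (257.63,114.21) → (101.99,92.59) → (232.47,120.37). Open path.

**Shape 2** — `<rect>` rectangle, stroke `#008000` → engrave (S234, F2356). Machine vertices: (62.38,141.36) → (168.28,141.36) → (168.28,128.86) → (62.38,128.86) → (62.38,141.36). Closed: final G1 returns to the first vertex.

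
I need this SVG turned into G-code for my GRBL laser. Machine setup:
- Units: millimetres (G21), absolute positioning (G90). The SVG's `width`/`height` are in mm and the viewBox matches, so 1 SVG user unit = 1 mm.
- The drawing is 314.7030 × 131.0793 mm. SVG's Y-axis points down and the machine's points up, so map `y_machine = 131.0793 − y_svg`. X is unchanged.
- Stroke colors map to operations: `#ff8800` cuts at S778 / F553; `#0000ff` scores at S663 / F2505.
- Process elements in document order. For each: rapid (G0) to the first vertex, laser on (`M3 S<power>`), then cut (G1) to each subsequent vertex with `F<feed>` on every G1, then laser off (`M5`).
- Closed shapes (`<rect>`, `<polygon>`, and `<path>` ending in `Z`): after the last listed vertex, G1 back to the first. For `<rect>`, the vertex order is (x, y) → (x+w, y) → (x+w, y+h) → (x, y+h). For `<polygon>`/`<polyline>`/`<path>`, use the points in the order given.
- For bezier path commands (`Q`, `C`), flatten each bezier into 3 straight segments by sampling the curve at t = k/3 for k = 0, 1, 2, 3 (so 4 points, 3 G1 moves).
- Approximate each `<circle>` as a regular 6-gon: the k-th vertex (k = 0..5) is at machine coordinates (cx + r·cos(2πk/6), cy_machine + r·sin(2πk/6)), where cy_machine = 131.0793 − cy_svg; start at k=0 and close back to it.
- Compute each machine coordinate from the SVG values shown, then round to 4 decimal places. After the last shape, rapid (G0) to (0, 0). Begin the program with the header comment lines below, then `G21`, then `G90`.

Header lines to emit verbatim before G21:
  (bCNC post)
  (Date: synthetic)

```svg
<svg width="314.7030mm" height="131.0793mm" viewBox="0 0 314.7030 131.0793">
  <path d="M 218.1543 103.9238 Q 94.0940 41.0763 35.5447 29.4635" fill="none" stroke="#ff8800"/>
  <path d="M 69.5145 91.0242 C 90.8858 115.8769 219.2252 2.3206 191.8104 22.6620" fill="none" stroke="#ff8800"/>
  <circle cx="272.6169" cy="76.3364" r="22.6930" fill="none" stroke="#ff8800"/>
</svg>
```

Since the viewBox matches the mm dimensions, user units are millimetres directly. The only transform is the Y-flip y_m = 131.0793 − y_svg.

Shape 1 is a quadratic bezier drawn with `<path>`. Its stroke #ff8800 means cut at S778, F553. After flipping Y the toolpath is (218.1543,27.1555) → (142.7264,63.3611) → (81.8566,88.1812) → (35.5447,101.6158).

Shape 2 is a cubic bezier drawn with `<path>`. Its stroke #ff8800 means cut at S778, F553. After flipping Y the toolpath is (69.5145,40.0551) → (116.8114,51.2533) → (177.0376,94.2116) → (191.8104,108.4173).

Shape 3 is a circle drawn with `<circle>`. Its stroke #ff8800 means cut at S778, F553. After flipping Y the toolpath is (295.3099,54.7429) → (283.9634,74.3956) → (261.2704,74.3956) → (249.9239,54.7429) → (261.2704,35.0902) → (283.9634,35.0902) → (295.3099,54.7429), returning to the start.

(bCNC post)
(Date: synthetic)
G21
G90
G0 X218.1543 Y27.1555
M3 S778
G1 X142.7264 Y63.3611 F553
G1 X81.8566 Y88.1812 F553
G1 X35.5447 Y101.6158 F553
M5
G0 X69.5145 Y40.0551
M3 S778
G1 X116.8114 Y51.2533 F553
G1 X177.0376 Y94.2116 F553
G1 X191.8104 Y108.4173 F553
M5
G0 X295.3099 Y54.7429
M3 S778
G1 X283.9634 Y74.3956 F553
G1 X261.2704 Y74.3956 F553
G1 X249.9239 Y54.7429 F553
G1 X261.2704 Y35.0902 F553
G1 X283.9634 Y35.0902 F553
G1 X295.3099 Y54.7429 F553
M5
G0 X0.0000 Y0.0000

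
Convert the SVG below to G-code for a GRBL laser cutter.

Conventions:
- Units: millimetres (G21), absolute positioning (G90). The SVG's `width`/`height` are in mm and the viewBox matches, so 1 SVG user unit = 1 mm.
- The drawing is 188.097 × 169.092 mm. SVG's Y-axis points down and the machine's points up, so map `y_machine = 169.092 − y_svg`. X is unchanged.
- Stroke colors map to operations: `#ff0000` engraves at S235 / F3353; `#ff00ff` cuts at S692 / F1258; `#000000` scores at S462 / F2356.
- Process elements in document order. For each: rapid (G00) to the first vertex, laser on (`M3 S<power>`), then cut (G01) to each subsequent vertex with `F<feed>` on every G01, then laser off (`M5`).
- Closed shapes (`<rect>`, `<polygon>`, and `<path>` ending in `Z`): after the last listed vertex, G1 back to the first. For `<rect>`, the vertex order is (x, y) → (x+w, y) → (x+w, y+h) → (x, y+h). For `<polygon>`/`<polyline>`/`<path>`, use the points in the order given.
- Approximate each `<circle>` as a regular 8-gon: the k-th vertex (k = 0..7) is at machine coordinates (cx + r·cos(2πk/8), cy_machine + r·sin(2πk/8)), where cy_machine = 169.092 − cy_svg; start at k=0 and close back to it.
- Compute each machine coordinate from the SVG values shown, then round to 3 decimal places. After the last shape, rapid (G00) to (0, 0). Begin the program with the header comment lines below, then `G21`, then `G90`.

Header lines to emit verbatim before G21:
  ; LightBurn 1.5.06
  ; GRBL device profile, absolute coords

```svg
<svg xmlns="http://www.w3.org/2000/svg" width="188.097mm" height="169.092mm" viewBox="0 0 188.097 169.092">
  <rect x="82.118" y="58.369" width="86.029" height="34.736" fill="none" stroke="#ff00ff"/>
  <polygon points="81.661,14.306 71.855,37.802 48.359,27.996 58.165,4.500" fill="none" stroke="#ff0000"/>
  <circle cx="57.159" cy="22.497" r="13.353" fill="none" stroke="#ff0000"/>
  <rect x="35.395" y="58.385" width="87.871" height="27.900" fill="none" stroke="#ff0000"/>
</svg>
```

viewBox `0 0 188.097 169.092` with mm width/height → 1 unit = 1 mm. Flip: y_m = 169.092 − y_svg.

**Shape 1** — `<rect>` rectangle, stroke `#ff00ff` → cut (S692, F1258). Machine vertices: (82.118,110.723) → (168.147,110.723) → (168.147,75.987) → (82.118,75.987) → (82.118,110.723). Closed: final G1 returns to the first vertex.

**Shape 2** — `<polygon>` regular polygon, stroke `#ff0000` → engrave (S235, F3353). Machine vertices: (81.661,154.786) → (71.855,131.290) → (48.359,141.096) → (58.165,164.592) → (81.661,154.786). Closed: final G1 returns to the first vertex.

**Shape 3** — `<circle>` circle, stroke `#ff0000` → engrave (S235, F3353). Machine vertices: (70.512,146.595) → (66.601,156.037) → (57.159,159.948) → (47.717,156.037) → (43.806,146.595) → (47.717,137.153) → (57.159,133.242) → (66.601,137.153) → (70.512,146.595). Closed: final G1 returns to the first vertex.

**Shape 4** — `<rect>` rectangle, stroke `#ff0000` → engrave (S235, F3353). Machine vertices: (35.395,110.707) → (123.266,110.707) → (123.266,82.807) → (35.395,82.807) → (35.395,110.707). Closed: final G1 returns to the first vertex.

; LightBurn 1.5.06
; GRBL device profile, absolute coords
G21
G90
G00 X82.118 Y110.723
M3 S692
G01 X168.147 Y110.723 F1258
G01 X168.147 Y75.987 F1258
G01 X82.118 Y75.987 F1258
G01 X82.118 Y110.723 F1258
M5
G00 X81.661 Y154.786
M3 S235
G01 X71.855 Y131.290 F3353
G01 X48.359 Y141.096 F3353
G01 X58.165 Y164.592 F3353
G01 X81.661 Y154.786 F3353
M5
G00 X70.512 Y146.595
M3 S235
G01 X66.601 Y156.037 F3353
G01 X57.159 Y159.948 F3353
G01 X47.717 Y156.037 F3353
G01 X43.806 Y146.595 F3353
G01 X47.717 Y137.153 F3353
G01 X57.159 Y133.242 F3353
G01 X66.601 Y137.153 F3353
G01 X70.512 Y146.595 F3353
M5
G00 X35.395 Y110.707
M3 S235
G01 X123.266 Y110.707 F3353
G01 X123.266 Y82.807 F3353
G01 X35.395 Y82.807 F3353
G01 X35.395 Y110.707 F3353
M5
G00 X0.000 Y0.000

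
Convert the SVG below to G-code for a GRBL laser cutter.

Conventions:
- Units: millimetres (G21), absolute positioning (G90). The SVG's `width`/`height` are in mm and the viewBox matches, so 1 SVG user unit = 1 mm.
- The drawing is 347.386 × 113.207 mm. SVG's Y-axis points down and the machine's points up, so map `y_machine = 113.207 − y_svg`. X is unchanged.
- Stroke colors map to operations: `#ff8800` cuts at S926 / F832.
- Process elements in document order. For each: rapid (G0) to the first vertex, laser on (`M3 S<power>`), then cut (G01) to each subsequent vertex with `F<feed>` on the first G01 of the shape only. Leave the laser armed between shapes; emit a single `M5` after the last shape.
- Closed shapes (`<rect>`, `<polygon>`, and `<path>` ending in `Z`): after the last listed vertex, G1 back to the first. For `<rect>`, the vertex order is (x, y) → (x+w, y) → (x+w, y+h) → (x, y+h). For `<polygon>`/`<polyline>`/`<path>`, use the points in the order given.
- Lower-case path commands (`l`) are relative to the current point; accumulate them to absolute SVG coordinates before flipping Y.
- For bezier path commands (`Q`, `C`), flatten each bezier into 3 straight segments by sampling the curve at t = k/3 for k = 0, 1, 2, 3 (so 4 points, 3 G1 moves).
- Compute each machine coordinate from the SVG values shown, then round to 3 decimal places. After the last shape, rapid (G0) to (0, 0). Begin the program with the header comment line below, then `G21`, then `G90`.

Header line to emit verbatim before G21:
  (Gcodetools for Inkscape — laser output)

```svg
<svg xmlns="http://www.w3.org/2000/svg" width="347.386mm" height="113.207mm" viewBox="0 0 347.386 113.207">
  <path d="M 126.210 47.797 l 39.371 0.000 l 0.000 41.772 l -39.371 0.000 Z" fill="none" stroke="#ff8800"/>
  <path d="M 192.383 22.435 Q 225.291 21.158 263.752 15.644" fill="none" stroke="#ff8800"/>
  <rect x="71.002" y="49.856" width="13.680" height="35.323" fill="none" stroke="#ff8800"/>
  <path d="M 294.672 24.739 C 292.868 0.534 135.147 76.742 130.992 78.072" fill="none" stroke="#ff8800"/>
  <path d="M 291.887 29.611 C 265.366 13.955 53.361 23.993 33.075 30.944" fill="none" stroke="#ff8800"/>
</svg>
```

(Gcodetools for Inkscape — laser output)
G21
G90
G0 X126.210 Y65.410
M3 S926
G01 X165.581 Y65.410 F832
G01 X165.581 Y23.638
G01 X126.210 Y23.638
G01 X126.210 Y65.410
G0 X192.383 Y90.772
M3 S926
G01 X214.939 Y92.094 F832
G01 X238.728 Y94.358
G01 X263.752 Y97.563
G0 X71.002 Y63.351
M3 S926
G01 X84.682 Y63.351 F832
G01 X84.682 Y28.028
G01 X71.002 Y28.028
G01 X71.002 Y63.351
G0 X294.672 Y88.468
M3 S926
G01 X252.358 Y85.694 F832
G01 X174.873 Y54.932
G01 X130.992 Y35.135
G0 X291.887 Y83.596
M3 S926
G01 X217.508 Y91.753 F832
G01 X103.297 Y89.177
G01 X33.075 Y82.263
M5
G0 X0.000 Y0.000

Since the viewBox matches the mm dimensions, user units are millimetres directly. The only transform is the Y-flip y_m = 113.207 − y_svg.

Shape 1 is a rectangle drawn with `<path>`. Its stroke #ff8800 means cut at S926, F832. After flipping Y the toolpath is (126.210,65.410) → (165.581,65.410) → (165.581,23.638) → (126.210,23.638) → (126.210,65.410), returning to the start.

Shape 2 is a quadratic bezier drawn with `<path>`. Its stroke #ff8800 means cut at S926, F832. After flipping Y the toolpath is (192.383,90.772) → (214.939,92.094) → (238.728,94.358) → (263.752,97.563).

Shape 3 is a rectangle drawn with `<rect>`. Its stroke #ff8800 means cut at S926, F832. After flipping Y the toolpath is (71.002,63.351) → (84.682,63.351) → (84.682,28.028) → (71.002,28.028) → (71.002,63.351), returning to the start.

Shape 4 is a cubic bezier drawn with `<path>`. Its stroke #ff8800 means cut at S926, F832. After flipping Y the toolpath is (294.672,88.468) → (252.358,85.694) → (174.873,54.932) → (130.992,35.135).

Shape 5 is a cubic bezier drawn with `<path>`. Its stroke #ff8800 means cut at S926, F832. After flipping Y the toolpath is (291.887,83.596) → (217.508,91.753) → (103.297,89.177) → (33.075,82.263).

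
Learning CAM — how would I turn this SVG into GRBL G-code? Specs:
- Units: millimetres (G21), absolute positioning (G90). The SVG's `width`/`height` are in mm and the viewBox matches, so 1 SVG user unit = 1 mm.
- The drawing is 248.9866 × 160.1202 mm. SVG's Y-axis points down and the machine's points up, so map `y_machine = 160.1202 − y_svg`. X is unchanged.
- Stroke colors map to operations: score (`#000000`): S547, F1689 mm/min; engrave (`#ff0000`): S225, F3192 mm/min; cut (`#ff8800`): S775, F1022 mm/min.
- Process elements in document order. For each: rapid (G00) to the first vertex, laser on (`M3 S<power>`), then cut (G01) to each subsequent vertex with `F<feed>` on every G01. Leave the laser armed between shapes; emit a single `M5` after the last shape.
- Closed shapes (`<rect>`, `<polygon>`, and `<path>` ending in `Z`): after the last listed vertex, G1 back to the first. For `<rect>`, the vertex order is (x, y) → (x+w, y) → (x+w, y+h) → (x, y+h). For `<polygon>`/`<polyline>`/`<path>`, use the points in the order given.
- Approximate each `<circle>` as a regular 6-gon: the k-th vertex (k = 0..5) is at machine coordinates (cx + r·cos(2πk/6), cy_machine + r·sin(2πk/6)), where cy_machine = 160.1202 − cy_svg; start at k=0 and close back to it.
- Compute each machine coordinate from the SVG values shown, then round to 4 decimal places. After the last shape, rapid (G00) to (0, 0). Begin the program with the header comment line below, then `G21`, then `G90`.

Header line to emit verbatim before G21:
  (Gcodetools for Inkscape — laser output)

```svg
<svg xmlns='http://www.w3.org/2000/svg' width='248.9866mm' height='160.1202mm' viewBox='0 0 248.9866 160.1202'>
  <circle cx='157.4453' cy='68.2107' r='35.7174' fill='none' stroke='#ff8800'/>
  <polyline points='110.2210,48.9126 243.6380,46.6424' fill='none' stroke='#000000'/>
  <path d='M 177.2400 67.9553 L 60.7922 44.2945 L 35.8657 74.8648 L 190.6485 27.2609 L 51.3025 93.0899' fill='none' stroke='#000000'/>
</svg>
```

(Gcodetools for Inkscape — laser output)
G21
G90
G00 X193.1627 Y91.9095
M3 S775
G01 X175.3040 Y122.8417 F1022
G01 X139.5866 Y122.8417 F1022
G01 X121.7279 Y91.9095 F1022
G01 X139.5866 Y60.9773 F1022
G01 X175.3040 Y60.9773 F1022
G01 X193.1627 Y91.9095 F1022
G00 X110.2210 Y111.2076
M3 S547
G01 X243.6380 Y113.4778 F1689
G00 X177.2400 Y92.1649
M3 S547
G01 X60.7922 Y115.8257 F1689
G01 X35.8657 Y85.2554 F1689
G01 X190.6485 Y132.8593 F1689
G01 X51.3025 Y67.0303 F1689
M5
G00 X0.0000 Y0.0000

1 u = 1 mm; y_m = 160.1202 − y.

[1] `<circle>` circle, #ff8800→cut S775 F1022: (193.1627,91.9095) → (175.3040,122.8417) → (139.5866,122.8417) → (121.7279,91.9095) → (139.5866,60.9773) → (175.3040,60.9773) → (193.1627,91.9095) (closed)

[2] `<polyline>` line segment, #000000→score S547 F1689: (110.2210,111.2076) → (243.6380,113.4778)

[3] `<path>` open polyline, #000000→score S547 F1689: (177.2400,92.1649) → (60.7922,115.8257) → (35.8657,85.2554) → (190.6485,132.8593) → (51.3025,67.0303)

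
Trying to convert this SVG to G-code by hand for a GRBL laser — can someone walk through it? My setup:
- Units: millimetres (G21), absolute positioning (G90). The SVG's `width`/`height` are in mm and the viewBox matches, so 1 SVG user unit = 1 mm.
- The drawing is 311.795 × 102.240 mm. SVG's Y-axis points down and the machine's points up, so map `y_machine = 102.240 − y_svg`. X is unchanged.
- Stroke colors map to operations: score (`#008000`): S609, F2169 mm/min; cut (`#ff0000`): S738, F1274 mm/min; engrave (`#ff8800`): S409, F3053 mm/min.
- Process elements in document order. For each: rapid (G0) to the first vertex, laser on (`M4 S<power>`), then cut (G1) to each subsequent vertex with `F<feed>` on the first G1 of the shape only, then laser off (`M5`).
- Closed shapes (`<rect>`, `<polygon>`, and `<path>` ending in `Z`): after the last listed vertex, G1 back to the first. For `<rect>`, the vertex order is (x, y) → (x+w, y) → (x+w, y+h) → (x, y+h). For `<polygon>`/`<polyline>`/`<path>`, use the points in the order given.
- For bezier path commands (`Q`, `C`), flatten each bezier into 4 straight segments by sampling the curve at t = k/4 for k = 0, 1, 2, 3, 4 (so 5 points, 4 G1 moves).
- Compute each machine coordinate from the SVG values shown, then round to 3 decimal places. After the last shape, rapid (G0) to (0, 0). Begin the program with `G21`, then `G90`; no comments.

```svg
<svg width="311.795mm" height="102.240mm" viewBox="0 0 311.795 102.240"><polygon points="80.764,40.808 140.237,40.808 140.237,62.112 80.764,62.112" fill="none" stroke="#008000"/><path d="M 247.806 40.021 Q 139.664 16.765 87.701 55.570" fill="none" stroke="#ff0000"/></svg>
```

G21
G90
G0 X80.764 Y61.432
M4 S609
G1 X140.237 Y61.432 F2169
G1 X140.237 Y40.128
G1 X80.764 Y40.128
G1 X80.764 Y61.432
M5
G0 X247.806 Y62.219
M4 S738
G1 X197.246 Y69.968 F1274
G1 X153.709 Y69.960
G1 X117.194 Y62.194
G1 X87.701 Y46.670
M5
G0 X0.000 Y0.000

Since the viewBox matches the mm dimensions, user units are millimetres directly. The only transform is the Y-flip y_m = 102.240 − y_svg.

Shape 1 is a rectangle drawn with `<polygon>`. Its stroke #008000 means score at S609, F2169. After flipping Y the toolpath is (80.764,61.432) → (140.237,61.432) → (140.237,40.128) → (80.764,40.128) → (80.764,61.432), returning to the start.

Shape 2 is a quadratic bezier drawn with `<path>`. Its stroke #ff0000 means cut at S738, F1274. After flipping Y the toolpath is (247.806,62.219) → (197.246,69.968) → (153.709,69.960) → (117.194,62.194) → (87.701,46.670).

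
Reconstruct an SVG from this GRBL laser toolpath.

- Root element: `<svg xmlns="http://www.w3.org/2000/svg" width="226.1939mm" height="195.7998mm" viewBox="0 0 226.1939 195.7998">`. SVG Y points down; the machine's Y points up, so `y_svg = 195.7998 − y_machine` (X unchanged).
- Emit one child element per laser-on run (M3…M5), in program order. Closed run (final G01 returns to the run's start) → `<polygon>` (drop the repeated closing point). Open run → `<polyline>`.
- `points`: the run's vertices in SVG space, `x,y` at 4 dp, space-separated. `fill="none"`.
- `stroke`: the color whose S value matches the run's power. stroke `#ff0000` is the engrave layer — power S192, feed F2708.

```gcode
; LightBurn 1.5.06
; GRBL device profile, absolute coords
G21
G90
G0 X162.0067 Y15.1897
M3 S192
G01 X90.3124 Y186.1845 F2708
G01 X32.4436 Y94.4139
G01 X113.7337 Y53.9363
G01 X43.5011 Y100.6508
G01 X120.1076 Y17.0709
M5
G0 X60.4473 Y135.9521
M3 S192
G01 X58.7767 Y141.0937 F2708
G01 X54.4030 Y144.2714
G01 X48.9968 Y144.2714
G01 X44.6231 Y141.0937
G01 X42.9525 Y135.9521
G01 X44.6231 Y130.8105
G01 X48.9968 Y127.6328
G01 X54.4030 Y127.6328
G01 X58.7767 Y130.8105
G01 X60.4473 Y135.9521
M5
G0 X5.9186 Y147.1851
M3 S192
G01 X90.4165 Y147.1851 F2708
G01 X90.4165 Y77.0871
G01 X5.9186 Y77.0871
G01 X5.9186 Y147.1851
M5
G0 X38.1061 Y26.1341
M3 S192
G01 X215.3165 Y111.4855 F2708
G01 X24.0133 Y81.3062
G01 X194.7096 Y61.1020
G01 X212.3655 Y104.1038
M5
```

Each laser-on run becomes one SVG element. Flip Y back into SVG space with y_svg = 195.7998 − y_machine. Every run uses S192, so all elements get stroke `#ff0000` (engrave).

Run 1: The run is open, so emit a `<polyline>` with points (Y-flipped): 162.0067,180.6101 90.3124,9.6153 32.4436,101.3859 113.7337,141.8635 43.5011,95.1490 120.1076,178.7289.

Run 2: The run returns to its start, so emit a `<polygon>` with points (Y-flipped): 60.4473,59.8477 58.7767,54.7061 54.4030,51.5284 48.9968,51.5284 44.6231,54.7061 42.9525,59.8477 44.6231,64.9893 48.9968,68.1670 54.4030,68.1670 58.7767,64.9893.

Run 3: The run returns to its start, so emit a `<polygon>` with points (Y-flipped): 5.9186,48.6147 90.4165,48.6147 90.4165,118.7127 5.9186,118.7127.

Run 4: The run is open, so emit a `<polyline>` with points (Y-flipped): 38.1061,169.6657 215.3165,84.3143 24.0133,114.4936 194.7096,134.6978 212.3655,91.6960.

<svg xmlns="http://www.w3.org/2000/svg" width="226.1939mm" height="195.7998mm" viewBox="0 0 226.1939 195.7998">
  <polyline points="162.0067,180.6101 90.3124,9.6153 32.4436,101.3859 113.7337,141.8635 43.5011,95.1490 120.1076,178.7289" fill="none" stroke="#ff0000"/>
  <polygon points="60.4473,59.8477 58.7767,54.7061 54.4030,51.5284 48.9968,51.5284 44.6231,54.7061 42.9525,59.8477 44.6231,64.9893 48.9968,68.1670 54.4030,68.1670 58.7767,64.9893" fill="none" stroke="#ff0000"/>
  <polygon points="5.9186,48.6147 90.4165,48.6147 90.4165,118.7127 5.9186,118.7127" fill="none" stroke="#ff0000"/>
  <polyline points="38.1061,169.6657 215.3165,84.3143 24.0133,114.4936 194.7096,134.6978 212.3655,91.6960" fill="none" stroke="#ff0000"/>
</svg>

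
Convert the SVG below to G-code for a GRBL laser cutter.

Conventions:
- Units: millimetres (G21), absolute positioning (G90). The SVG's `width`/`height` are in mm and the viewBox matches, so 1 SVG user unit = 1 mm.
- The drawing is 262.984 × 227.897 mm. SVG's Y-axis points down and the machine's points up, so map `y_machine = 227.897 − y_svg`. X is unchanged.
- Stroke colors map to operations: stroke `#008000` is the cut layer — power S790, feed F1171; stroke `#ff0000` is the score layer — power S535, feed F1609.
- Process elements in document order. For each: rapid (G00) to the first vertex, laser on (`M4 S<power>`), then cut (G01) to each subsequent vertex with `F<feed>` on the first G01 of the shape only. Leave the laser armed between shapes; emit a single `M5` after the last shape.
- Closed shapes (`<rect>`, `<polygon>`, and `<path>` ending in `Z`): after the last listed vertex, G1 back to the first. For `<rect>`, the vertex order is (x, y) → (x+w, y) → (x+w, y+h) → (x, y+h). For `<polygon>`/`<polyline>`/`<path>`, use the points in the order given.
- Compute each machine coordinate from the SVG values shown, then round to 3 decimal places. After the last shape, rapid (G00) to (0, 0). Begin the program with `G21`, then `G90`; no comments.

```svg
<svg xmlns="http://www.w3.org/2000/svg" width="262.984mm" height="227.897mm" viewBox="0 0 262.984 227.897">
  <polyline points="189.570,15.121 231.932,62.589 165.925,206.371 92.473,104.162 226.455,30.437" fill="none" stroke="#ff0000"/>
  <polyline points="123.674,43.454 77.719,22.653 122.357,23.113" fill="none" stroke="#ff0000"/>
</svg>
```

viewBox `0 0 262.984 227.897` with mm width/height → 1 unit = 1 mm. Flip: y_m = 227.897 − y_svg.

**Shape 1** — `<polyline>` open polyline, stroke `#ff0000` → score (S535, F1609). Machine vertices: (189.570,212.776) → (231.932,165.308) → (165.925,21.526) → (92.473,123.735) → (226.455,197.460). Open path.

**Shape 2** — `<polyline>` open polyline, stroke `#ff0000` → score (S535, F1609). Machine vertices: (123.674,184.443) → (77.719,205.244) → (122.357,204.784). Open path.

G21
G90
G00 X189.570 Y212.776
M4 S535
G01 X231.932 Y165.308 F1609
G01 X165.925 Y21.526
G01 X92.473 Y123.735
G01 X226.455 Y197.460
G00 X123.674 Y184.443
M4 S535
G01 X77.719 Y205.244 F1609
G01 X122.357 Y204.784
M5
G00 X0.000 Y0.000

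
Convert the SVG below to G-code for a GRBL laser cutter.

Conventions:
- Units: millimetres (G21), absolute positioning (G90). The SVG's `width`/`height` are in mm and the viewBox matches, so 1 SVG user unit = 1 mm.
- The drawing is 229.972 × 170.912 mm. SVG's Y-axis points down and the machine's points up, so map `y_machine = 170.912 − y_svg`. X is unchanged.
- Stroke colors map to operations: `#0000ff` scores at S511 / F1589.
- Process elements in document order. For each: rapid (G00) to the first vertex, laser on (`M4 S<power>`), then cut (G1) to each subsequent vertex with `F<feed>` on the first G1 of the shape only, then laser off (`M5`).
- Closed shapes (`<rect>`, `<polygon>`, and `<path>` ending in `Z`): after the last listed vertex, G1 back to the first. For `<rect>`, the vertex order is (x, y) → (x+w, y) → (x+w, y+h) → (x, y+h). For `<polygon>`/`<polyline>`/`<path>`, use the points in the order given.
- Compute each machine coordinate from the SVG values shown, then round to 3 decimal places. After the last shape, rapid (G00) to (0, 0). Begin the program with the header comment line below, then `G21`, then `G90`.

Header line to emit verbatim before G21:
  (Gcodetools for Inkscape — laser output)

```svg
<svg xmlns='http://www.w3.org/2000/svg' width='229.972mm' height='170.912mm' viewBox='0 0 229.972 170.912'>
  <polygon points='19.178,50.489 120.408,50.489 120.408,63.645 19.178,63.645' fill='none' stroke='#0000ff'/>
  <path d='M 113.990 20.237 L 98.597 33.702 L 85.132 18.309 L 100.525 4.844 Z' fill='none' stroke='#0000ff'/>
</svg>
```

(Gcodetools for Inkscape — laser output)
G21
G90
G00 X19.178 Y120.423
M4 S511
G1 X120.408 Y120.423 F1589
G1 X120.408 Y107.267
G1 X19.178 Y107.267
G1 X19.178 Y120.423
M5
G00 X113.990 Y150.675
M4 S511
G1 X98.597 Y137.210 F1589
G1 X85.132 Y152.603
G1 X100.525 Y166.068
G1 X113.990 Y150.675
M5
G00 X0.000 Y0.000

viewBox `0 0 229.972 170.912` with mm width/height → 1 unit = 1 mm. Flip: y_m = 170.912 − y_svg.

**Shape 1** — `<polygon>` rectangle, stroke `#0000ff` → score (S511, F1589). Machine vertices: (19.178,120.423) → (120.408,120.423) → (120.408,107.267) → (19.178,107.267) → (19.178,120.423). Closed: final G1 returns to the first vertex.

**Shape 2** — `<path>` regular polygon, stroke `#0000ff` → score (S511, F1589). Machine vertices: (113.990,150.675) → (98.597,137.210) → (85.132,152.603) → (100.525,166.068) → (113.990,150.675). Closed: final G1 returns to the first vertex.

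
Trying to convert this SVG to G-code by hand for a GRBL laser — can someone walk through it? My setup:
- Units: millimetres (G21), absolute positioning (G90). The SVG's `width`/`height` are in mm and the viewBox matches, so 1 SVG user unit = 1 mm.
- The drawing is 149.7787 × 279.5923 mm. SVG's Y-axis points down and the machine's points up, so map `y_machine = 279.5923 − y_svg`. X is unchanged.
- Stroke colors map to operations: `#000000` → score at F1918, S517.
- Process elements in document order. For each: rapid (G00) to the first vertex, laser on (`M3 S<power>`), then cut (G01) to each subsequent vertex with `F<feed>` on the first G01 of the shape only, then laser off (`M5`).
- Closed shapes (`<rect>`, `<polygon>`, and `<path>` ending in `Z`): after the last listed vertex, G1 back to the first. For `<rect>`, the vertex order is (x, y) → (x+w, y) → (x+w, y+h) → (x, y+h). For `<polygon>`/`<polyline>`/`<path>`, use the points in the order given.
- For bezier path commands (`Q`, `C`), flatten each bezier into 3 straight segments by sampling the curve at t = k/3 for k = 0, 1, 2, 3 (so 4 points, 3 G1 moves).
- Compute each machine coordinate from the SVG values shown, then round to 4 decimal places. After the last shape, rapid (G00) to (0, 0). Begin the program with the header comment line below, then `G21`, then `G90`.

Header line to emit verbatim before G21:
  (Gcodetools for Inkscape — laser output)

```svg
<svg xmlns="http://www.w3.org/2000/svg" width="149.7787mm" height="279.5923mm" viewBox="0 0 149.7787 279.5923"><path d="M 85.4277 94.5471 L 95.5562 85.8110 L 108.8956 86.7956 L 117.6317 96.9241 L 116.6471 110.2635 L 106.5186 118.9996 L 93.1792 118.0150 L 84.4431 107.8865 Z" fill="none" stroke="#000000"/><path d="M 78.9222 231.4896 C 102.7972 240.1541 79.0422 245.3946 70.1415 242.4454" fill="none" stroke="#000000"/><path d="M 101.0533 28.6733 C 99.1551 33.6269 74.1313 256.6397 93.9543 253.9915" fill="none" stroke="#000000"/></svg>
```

(Gcodetools for Inkscape — laser output)
G21
G90
G00 X85.4277 Y185.0452
M3 S517
G01 X95.5562 Y193.7813 F1918
G01 X108.8956 Y192.7967
G01 X117.6317 Y182.6682
G01 X116.6471 Y169.3288
G01 X106.5186 Y160.5927
G01 X93.1792 Y161.5773
G01 X84.4431 Y171.7058
G01 X85.4277 Y185.0452
M5
G00 X78.9222 Y48.1027
M3 S517
G01 X89.2348 Y40.7560 F1918
G01 X81.6794 Y36.7511
G01 X70.1415 Y37.1469
M5
G00 X101.0533 Y250.9190
M3 S517
G01 X93.9641 Y189.7131 F1918
G01 X86.5627 Y81.7389
G01 X93.9543 Y25.6008
M5
G00 X0.0000 Y0.0000

Since the viewBox matches the mm dimensions, user units are millimetres directly. The only transform is the Y-flip y_m = 279.5923 − y_svg.

Shape 1 is a regular polygon drawn with `<path>`. Its stroke #000000 means score at S517, F1918. After flipping Y the toolpath is (85.4277,185.0452) → (95.5562,193.7813) → (108.8956,192.7967) → (117.6317,182.6682) → (116.6471,169.3288) → (106.5186,160.5927) → (93.1792,161.5773) → (84.4431,171.7058) → (85.4277,185.0452), returning to the start.

Shape 2 is a cubic bezier drawn with `<path>`. Its stroke #000000 means score at S517, F1918. After flipping Y the toolpath is (78.9222,48.1027) → (89.2348,40.7560) → (81.6794,36.7511) → (70.1415,37.1469).

Shape 3 is a cubic bezier drawn with `<path>`. Its stroke #000000 means score at S517, F1918. After flipping Y the toolpath is (101.0533,250.9190) → (93.9641,189.7131) → (86.5627,81.7389) → (93.9543,25.6008).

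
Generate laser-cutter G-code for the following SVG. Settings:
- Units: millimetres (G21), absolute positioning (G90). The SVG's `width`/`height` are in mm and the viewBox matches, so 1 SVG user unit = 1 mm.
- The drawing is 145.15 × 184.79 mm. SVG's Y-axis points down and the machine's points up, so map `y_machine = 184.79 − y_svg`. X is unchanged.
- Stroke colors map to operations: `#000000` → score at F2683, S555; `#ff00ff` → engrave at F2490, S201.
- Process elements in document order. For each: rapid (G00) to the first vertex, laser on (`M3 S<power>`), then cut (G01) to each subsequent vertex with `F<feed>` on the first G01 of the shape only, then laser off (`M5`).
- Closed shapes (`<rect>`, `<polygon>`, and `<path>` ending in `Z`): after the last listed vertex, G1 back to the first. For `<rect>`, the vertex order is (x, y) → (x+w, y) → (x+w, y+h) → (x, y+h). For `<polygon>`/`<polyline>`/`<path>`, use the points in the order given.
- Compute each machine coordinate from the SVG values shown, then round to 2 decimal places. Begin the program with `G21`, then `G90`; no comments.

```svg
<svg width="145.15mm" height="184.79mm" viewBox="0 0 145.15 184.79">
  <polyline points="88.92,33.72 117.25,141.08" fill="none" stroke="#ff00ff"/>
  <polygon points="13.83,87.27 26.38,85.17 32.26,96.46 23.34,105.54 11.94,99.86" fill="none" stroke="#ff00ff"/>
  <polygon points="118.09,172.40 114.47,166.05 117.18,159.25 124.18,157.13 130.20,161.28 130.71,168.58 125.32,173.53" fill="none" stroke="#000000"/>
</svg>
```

Since the viewBox matches the mm dimensions, user units are millimetres directly. The only transform is the Y-flip y_m = 184.79 − y_svg.

Shape 1 is a line segment drawn with `<polyline>`. Its stroke #ff00ff means engrave at S201, F2490. After flipping Y the toolpath is (88.92,151.07) → (117.25,43.71).

Shape 2 is a regular polygon drawn with `<polygon>`. Its stroke #ff00ff means engrave at S201, F2490. After flipping Y the toolpath is (13.83,97.52) → (26.38,99.62) → (32.26,88.33) → (23.34,79.25) → (11.94,84.93) → (13.83,97.52), returning to the start.

Shape 3 is a regular polygon drawn with `<polygon>`. Its stroke #000000 means score at S555, F2683. After flipping Y the toolpath is (118.09,12.39) → (114.47,18.74) → (117.18,25.54) → (124.18,27.66) → (130.20,23.51) → (130.71,16.21) → (125.32,11.26) → (118.09,12.39), returning to the start.

G21
G90
G00 X88.92 Y151.07
M3 S201
G01 X117.25 Y43.71 F2490
M5
G00 X13.83 Y97.52
M3 S201
G01 X26.38 Y99.62 F2490
G01 X32.26 Y88.33
G01 X23.34 Y79.25
G01 X11.94 Y84.93
G01 X13.83 Y97.52
M5
G00 X118.09 Y12.39
M3 S555
G01 X114.47 Y18.74 F2683
G01 X117.18 Y25.54
G01 X124.18 Y27.66
G01 X130.20 Y23.51
G01 X130.71 Y16.21
G01 X125.32 Y11.26
G01 X118.09 Y12.39
M5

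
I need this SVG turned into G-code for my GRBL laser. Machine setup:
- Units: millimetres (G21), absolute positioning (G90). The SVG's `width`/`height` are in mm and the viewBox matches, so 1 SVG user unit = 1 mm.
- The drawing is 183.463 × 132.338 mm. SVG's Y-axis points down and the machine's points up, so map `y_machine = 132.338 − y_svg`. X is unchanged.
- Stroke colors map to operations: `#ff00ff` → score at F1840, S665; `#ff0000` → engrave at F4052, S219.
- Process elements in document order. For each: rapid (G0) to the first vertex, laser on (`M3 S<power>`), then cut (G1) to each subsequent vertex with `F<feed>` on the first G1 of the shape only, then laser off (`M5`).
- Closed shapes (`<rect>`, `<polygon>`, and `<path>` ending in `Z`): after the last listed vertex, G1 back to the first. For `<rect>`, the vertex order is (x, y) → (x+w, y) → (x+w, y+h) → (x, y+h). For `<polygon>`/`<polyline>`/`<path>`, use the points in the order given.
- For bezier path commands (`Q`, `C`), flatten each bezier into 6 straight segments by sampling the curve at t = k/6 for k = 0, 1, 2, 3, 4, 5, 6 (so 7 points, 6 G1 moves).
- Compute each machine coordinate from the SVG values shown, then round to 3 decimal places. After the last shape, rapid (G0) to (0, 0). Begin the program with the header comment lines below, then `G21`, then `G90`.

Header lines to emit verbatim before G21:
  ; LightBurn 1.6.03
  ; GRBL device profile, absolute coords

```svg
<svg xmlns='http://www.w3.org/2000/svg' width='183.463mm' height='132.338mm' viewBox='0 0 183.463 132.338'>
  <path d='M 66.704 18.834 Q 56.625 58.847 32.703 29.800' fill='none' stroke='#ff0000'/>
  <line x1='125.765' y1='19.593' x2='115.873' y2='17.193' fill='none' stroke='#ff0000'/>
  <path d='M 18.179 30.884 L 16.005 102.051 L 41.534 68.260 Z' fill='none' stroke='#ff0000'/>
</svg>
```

; LightBurn 1.6.03
; GRBL device profile, absolute coords
G21
G90
G0 X66.704 Y113.504
M3 S219
G1 X62.960 Y102.085 F4052
G1 X58.447 Y94.502
G1 X53.164 Y90.756
G1 X47.113 Y90.847
G1 X40.292 Y94.774
G1 X32.703 Y102.538
M5
G0 X125.765 Y112.745
M3 S219
G1 X115.873 Y115.145 F4052
M5
G0 X18.179 Y101.454
M3 S219
G1 X16.005 Y30.287 F4052
G1 X41.534 Y64.078
G1 X18.179 Y101.454
M5
G0 X0.000 Y0.000

viewBox `0 0 183.463 132.338` with mm width/height → 1 unit = 1 mm. Flip: y_m = 132.338 − y_svg.

**Shape 1** — `<path>` quadratic bezier, stroke `#ff0000` → engrave (S219, F4052). Control points (SVG): P0=(66.704,18.834), P1=(56.625,58.847), P2=(32.703,29.800); sampled at t=k/6. Machine vertices: (66.704,113.504) → (62.960,102.085) → (58.447,94.502) → (53.164,90.756) → (47.113,90.847) → (40.292,94.774) → (32.703,102.538). Open path.

**Shape 2** — `<line>` line segment, stroke `#ff0000` → engrave (S219, F4052). Machine vertices: (125.765,112.745) → (115.873,115.145). Open path.

**Shape 3** — `<path>` closed polygon, stroke `#ff0000` → engrave (S219, F4052). Machine vertices: (18.179,101.454) → (16.005,30.287) → (41.534,64.078) → (18.179,101.454). Closed: final G1 returns to the first vertex.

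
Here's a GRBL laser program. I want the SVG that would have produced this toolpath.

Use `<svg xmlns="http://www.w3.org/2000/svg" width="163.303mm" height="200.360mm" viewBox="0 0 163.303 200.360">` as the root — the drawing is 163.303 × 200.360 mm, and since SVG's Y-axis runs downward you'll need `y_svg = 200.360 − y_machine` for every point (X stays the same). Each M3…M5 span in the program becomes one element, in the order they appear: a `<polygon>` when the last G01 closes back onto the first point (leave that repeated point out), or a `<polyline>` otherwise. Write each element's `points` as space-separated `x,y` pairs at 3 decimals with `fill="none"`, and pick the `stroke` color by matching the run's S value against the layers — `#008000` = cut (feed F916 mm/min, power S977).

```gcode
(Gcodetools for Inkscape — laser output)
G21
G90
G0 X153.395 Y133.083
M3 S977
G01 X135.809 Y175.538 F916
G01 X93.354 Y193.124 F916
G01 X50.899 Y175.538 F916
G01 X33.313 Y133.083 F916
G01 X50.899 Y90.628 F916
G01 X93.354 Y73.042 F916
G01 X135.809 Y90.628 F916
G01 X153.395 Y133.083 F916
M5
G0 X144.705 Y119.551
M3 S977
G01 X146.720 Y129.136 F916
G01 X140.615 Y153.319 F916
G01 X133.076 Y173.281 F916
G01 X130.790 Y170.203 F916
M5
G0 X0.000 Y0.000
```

Each laser-on run becomes one SVG element. Flip Y back into SVG space with y_svg = 200.360 − y_machine. Every run uses S977, so all elements get stroke `#008000` (cut).

Run 1: The run returns to its start, so emit a `<polygon>` with points (Y-flipped): 153.395,67.277 135.809,24.822 93.354,7.236 50.899,24.822 33.313,67.277 50.899,109.732 93.354,127.318 135.809,109.732.

Run 2: The run is open, so emit a `<polyline>` with points (Y-flipped): 144.705,80.809 146.720,71.224 140.615,47.041 133.076,27.079 130.790,30.157.

<svg xmlns="http://www.w3.org/2000/svg" width="163.303mm" height="200.360mm" viewBox="0 0 163.303 200.360">
  <polygon points="153.395,67.277 135.809,24.822 93.354,7.236 50.899,24.822 33.313,67.277 50.899,109.732 93.354,127.318 135.809,109.732" fill="none" stroke="#008000"/>
  <polyline points="144.705,80.809 146.720,71.224 140.615,47.041 133.076,27.079 130.790,30.157" fill="none" stroke="#008000"/>
</svg>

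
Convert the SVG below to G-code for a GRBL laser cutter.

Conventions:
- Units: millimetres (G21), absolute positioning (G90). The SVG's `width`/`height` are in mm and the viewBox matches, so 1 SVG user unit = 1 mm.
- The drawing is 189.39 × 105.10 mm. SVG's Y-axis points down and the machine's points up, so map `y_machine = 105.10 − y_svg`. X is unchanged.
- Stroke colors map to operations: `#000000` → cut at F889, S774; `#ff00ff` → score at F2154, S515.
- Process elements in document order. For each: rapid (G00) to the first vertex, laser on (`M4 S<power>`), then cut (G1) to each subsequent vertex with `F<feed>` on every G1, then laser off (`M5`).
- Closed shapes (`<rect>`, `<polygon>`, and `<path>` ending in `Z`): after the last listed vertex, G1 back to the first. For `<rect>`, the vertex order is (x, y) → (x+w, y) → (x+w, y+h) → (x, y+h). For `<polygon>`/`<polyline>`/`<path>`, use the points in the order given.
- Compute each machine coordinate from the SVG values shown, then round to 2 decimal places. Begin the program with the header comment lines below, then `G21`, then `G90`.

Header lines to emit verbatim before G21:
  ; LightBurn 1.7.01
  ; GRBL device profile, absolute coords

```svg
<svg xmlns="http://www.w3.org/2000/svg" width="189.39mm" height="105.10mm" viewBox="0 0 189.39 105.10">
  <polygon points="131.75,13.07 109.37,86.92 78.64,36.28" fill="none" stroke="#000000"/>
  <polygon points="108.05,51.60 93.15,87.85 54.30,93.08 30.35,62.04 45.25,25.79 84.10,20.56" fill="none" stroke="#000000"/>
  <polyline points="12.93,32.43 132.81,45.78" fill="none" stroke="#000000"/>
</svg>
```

; LightBurn 1.7.01
; GRBL device profile, absolute coords
G21
G90
G00 X131.75 Y92.03
M4 S774
G1 X109.37 Y18.18 F889
G1 X78.64 Y68.82 F889
G1 X131.75 Y92.03 F889
M5
G00 X108.05 Y53.50
M4 S774
G1 X93.15 Y17.25 F889
G1 X54.30 Y12.02 F889
G1 X30.35 Y43.06 F889
G1 X45.25 Y79.31 F889
G1 X84.10 Y84.54 F889
G1 X108.05 Y53.50 F889
M5
G00 X12.93 Y72.67
M4 S774
G1 X132.81 Y59.32 F889
M5

Since the viewBox matches the mm dimensions, user units are millimetres directly. The only transform is the Y-flip y_m = 105.10 − y_svg.

Shape 1 is a closed polygon drawn with `<polygon>`. Its stroke #000000 means cut at S774, F889. After flipping Y the toolpath is (131.75,92.03) → (109.37,18.18) → (78.64,68.82) → (131.75,92.03), returning to the start.

Shape 2 is a regular polygon drawn with `<polygon>`. Its stroke #000000 means cut at S774, F889. After flipping Y the toolpath is (108.05,53.50) → (93.15,17.25) → (54.30,12.02) → (30.35,43.06) → (45.25,79.31) → (84.10,84.54) → (108.05,53.50), returning to the start.

Shape 3 is a line segment drawn with `<polyline>`. Its stroke #000000 means cut at S774, F889. After flipping Y the toolpath is (12.93,72.67) → (132.81,59.32).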